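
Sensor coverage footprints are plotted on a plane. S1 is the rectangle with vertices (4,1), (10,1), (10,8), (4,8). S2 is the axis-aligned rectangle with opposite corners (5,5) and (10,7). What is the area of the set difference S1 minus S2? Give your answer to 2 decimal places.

|S1∩S2|: x∈[5,10], y∈[5,7] → 5·2 = 10.
|S1| = 42.
|S1 ∖ S2| = |S1| − |S1∩S2| = 42 − 10 = 32.00.

32.00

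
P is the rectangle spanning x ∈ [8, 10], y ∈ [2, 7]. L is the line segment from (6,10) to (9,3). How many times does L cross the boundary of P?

The segment meets the boundary at (8,5.333).

1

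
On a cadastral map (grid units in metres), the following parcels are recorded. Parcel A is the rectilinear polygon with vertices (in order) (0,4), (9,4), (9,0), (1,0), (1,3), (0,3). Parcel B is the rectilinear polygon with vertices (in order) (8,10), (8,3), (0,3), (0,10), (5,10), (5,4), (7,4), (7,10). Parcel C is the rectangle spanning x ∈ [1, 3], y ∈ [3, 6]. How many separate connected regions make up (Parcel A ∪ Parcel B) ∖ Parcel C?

(Parcel A ∪ Parcel B) ∖ Parcel C is a single connected region.

1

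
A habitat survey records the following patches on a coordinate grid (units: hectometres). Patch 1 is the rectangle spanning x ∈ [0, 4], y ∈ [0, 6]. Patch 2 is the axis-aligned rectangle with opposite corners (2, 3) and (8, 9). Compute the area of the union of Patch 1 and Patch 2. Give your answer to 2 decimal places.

54.00

By inclusion–exclusion:
Individual areas: |Patch 1| = 24, |Patch 2| = 36.
|Patch 1∩Patch 2|: x∈[2,4], y∈[3,6] → 2·3 = 6.
|Patch 1 ∪ Patch 2| = 60 − 6 = 54.00.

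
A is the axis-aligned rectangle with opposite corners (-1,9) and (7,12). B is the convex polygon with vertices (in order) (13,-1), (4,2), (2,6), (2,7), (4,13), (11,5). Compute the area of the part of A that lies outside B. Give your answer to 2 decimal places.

|A| = 24, |A∩B| = 8.9196.
|A ∖ B| = |A| − |A∩B| = 24 − 8.9196 = 15.08.

15.08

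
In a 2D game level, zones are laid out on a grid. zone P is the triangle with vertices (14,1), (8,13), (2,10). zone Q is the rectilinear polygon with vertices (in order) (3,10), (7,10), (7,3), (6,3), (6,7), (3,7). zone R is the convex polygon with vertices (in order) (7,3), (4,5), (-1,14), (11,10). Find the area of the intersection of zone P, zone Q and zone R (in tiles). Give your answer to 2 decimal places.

The intersection is the polygon with vertices (3,10), (7,10), (7,6.25), (6,7), (3,9.25).
By the shoelace formula its area is 9.00.

9.00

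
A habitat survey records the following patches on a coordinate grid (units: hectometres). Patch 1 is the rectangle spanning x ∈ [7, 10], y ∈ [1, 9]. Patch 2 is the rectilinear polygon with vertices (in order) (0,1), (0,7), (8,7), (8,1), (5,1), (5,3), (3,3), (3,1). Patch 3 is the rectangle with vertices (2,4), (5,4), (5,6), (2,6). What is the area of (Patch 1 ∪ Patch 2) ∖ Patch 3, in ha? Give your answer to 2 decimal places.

|Patch 1 ∪ Patch 2| = 62.
|(Patch 1 ∪ Patch 2) ∩ Patch 3| = 6.
|(Patch 1 ∪ Patch 2) ∖ Patch 3| = 62 − 6 = 56.00.

56.00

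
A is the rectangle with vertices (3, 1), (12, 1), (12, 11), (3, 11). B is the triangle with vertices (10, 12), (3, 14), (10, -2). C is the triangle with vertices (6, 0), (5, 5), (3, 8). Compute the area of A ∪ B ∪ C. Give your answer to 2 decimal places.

By inclusion–exclusion:
Individual areas: |A| = 90, |B| = 49, |C| = 3.5.
|A∩B| = 35.
|A∩C| = 3.4125.
|B∩C| = 0.
|A∩B∩C| = 0.
|A ∪ B ∪ C| = 142.5 − 38.4125 + 0 = 104.09.

104.09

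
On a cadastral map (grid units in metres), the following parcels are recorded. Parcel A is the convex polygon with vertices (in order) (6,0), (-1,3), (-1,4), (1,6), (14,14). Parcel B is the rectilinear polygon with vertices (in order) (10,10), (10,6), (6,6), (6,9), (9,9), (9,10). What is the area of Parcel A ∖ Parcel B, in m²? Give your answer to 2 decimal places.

|Parcel A| = 73.5, |Parcel A∩Parcel B| = 12.7143.
|Parcel A ∖ Parcel B| = |Parcel A| − |Parcel A∩Parcel B| = 73.5 − 12.7143 = 60.79.

60.79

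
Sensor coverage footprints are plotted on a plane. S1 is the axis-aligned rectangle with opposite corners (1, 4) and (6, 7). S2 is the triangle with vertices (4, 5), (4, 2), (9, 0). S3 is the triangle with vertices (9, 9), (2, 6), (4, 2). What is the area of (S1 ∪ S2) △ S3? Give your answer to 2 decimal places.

|S1 ∪ S2| = 22.
|(S1 ∪ S2) ∩ S3| = 10.9798.
|(S1 ∪ S2) △ S3| = 22 + 17 − 21.9595 = 17.04.

17.04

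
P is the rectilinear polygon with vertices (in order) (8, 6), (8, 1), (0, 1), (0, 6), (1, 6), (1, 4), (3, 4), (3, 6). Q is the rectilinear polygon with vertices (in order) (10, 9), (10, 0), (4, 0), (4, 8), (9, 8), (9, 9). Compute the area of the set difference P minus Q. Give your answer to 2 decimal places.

16.00

|P| = 36, |P∩Q| = 20.
|P ∖ Q| = |P| − |P∩Q| = 36 − 20 = 16.00.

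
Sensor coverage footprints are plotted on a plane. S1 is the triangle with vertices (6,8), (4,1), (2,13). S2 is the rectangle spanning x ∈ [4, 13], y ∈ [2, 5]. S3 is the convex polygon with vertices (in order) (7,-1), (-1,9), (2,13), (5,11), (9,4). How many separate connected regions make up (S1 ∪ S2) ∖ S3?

(S1 ∪ S2) ∖ S3 splits into 2 disjoint pieces (area 13.0857, area 0.6902).

2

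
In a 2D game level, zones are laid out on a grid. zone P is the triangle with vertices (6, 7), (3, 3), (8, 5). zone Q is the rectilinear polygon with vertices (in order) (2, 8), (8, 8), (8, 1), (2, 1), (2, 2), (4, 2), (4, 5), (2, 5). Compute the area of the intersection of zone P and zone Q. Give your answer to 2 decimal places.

6.53

The intersection is the polygon with vertices (6,7), (8,5), (4,3.4), (4,4.333).
By the shoelace formula its area is 6.53.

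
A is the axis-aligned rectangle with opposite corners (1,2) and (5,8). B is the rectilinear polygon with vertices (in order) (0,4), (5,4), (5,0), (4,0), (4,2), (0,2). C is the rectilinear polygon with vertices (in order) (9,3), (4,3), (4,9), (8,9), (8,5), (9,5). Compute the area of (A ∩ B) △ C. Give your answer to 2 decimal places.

32.00

|A ∩ B| = 8.
|(A ∩ B) ∩ C| = 1.
|(A ∩ B) △ C| = 8 + 26 − 2 = 32.00.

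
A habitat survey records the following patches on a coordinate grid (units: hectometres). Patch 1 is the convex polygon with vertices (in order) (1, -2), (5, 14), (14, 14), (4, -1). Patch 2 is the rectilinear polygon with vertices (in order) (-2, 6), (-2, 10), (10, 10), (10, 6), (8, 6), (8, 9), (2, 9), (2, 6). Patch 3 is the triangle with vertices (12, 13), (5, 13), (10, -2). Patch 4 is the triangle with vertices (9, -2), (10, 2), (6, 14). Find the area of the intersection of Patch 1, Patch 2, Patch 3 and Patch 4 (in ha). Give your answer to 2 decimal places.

1.32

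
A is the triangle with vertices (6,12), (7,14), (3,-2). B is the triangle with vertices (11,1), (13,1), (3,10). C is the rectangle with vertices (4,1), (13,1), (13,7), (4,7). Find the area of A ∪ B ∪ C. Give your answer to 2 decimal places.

57.74

By inclusion–exclusion:
Individual areas: |A| = 4, |B| = 9, |C| = 54.
|A∩B| = 0.1426.
|A∩C| = 1.1131.
|B∩C| = 8.
|A∩B∩C| = 0.
|A ∪ B ∪ C| = 67 − 9.2557 + 0 = 57.74.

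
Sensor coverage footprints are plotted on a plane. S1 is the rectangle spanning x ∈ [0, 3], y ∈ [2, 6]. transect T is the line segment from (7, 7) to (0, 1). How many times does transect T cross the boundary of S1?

2

The segment meets the boundary at (1.167,2), (3,3.571).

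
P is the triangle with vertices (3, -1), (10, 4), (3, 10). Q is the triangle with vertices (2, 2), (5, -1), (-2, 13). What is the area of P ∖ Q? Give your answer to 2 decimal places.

|P| = 38.5, |P∩Q| = 1.7807.
|P ∖ Q| = |P| − |P∩Q| = 38.5 − 1.7807 = 36.72.

36.72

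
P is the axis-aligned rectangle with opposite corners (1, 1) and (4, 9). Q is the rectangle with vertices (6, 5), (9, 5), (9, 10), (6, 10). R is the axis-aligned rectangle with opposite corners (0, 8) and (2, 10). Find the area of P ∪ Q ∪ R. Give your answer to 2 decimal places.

42.00

By inclusion–exclusion:
Individual areas: |P| = 24, |Q| = 15, |R| = 4.
|P∩Q| = 0 (no overlap).
|P∩R|: x∈[1,2], y∈[8,9] → 1·1 = 1.
|Q∩R| = 0 (no overlap).
|P∩Q∩R| = 0.
|P ∪ Q ∪ R| = 43 − 1 + 0 = 42.00.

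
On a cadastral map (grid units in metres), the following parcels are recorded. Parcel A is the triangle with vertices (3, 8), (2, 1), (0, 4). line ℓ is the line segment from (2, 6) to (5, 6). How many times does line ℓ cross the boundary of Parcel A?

1

The segment meets the boundary at (2.714,6).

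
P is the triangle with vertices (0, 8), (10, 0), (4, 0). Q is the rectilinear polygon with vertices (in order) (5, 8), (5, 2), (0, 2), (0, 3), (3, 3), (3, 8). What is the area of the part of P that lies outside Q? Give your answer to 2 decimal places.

18.15

|P| = 24, |P∩Q| = 5.85.
|P ∖ Q| = |P| − |P∩Q| = 24 − 5.85 = 18.15.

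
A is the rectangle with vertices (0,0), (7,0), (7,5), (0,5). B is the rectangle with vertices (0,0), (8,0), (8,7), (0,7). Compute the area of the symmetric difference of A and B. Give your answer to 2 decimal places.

|A∩B|: x∈[0,7], y∈[0,5] → 7·5 = 35.
|A △ B| = |A| + |B| − 2·|A∩B| = 35 + 56 − 70 = 21.00.

21.00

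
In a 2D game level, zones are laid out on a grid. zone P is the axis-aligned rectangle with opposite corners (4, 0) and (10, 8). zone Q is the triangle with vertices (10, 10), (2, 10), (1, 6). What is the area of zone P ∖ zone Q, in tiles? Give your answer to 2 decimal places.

|zone P| = 48, |zone P∩zone Q| = 0.5.
|zone P ∖ zone Q| = |zone P| − |zone P∩zone Q| = 48 − 0.5 = 47.50.

47.50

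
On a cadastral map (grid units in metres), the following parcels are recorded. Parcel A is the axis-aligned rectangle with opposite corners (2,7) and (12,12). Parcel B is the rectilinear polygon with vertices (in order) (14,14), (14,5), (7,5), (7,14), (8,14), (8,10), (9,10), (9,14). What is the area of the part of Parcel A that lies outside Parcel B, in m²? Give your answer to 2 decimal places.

|Parcel A| = 50, |Parcel A∩Parcel B| = 23.
|Parcel A ∖ Parcel B| = |Parcel A| − |Parcel A∩Parcel B| = 50 − 23 = 27.00.

27.00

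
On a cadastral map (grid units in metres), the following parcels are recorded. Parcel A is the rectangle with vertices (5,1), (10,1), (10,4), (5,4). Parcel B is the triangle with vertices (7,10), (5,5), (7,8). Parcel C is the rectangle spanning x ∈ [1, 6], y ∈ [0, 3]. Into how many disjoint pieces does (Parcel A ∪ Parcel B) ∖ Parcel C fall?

2

(Parcel A ∪ Parcel B) ∖ Parcel C splits into 2 disjoint pieces (area 13, area 2).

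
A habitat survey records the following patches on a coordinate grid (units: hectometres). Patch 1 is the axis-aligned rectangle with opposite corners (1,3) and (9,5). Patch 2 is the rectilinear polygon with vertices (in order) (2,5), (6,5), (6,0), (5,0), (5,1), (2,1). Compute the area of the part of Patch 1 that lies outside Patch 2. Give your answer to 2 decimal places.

|Patch 1| = 16, |Patch 1∩Patch 2| = 8.
|Patch 1 ∖ Patch 2| = |Patch 1| − |Patch 1∩Patch 2| = 16 − 8 = 8.00.

8.00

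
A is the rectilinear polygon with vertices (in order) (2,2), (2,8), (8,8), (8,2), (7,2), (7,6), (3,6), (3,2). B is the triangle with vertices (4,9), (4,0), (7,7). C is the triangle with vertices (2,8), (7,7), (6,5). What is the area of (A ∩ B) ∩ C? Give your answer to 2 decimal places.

The region (A ∩ B) ∩ C is the polygon with vertices (4.667,6), (4,6.5), (4,7.6), (7,7), (6.5,6).
By the shoelace formula its area is 3.48.

3.48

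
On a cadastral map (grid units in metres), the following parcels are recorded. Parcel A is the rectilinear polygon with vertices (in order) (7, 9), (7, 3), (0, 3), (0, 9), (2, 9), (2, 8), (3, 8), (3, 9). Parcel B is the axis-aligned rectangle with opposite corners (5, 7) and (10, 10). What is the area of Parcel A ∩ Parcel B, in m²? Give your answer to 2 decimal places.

4.00

The intersection is the polygon with vertices (7,7), (5,7), (5,9), (7,9).
By the shoelace formula its area is 4.00.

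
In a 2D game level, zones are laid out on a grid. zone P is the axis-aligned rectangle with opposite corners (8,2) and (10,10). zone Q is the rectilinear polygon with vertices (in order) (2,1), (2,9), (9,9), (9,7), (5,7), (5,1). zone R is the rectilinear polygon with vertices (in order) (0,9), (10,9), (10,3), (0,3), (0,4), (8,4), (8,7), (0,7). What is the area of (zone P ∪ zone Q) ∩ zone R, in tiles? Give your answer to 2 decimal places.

27.00

|zone P ∪ zone Q| = 46.
|(zone P ∪ zone Q) ∩ zone R| = 27.00.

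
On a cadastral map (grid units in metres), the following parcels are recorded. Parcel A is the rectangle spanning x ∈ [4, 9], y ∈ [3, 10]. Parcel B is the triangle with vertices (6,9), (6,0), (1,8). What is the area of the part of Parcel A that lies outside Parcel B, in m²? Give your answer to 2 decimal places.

23.41

|Parcel A| = 35, |Parcel A∩Parcel B| = 11.5875.
|Parcel A ∖ Parcel B| = |Parcel A| − |Parcel A∩Parcel B| = 35 − 11.5875 = 23.41.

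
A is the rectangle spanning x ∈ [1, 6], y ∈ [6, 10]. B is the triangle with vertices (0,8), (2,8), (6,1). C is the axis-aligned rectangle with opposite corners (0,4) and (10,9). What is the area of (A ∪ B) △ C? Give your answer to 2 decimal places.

|A ∪ B| = 24.1548.
|(A ∪ B) ∩ C| = 17.869.
|(A ∪ B) △ C| = 24.1548 + 50 − 35.7381 = 38.42.

38.42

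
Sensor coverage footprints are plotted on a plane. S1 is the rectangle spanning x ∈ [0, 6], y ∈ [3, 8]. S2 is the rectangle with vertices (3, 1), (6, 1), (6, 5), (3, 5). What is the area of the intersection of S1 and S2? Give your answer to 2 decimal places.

|S1∩S2|: x∈[3,6], y∈[3,5] → 3·2 = 6.

6.00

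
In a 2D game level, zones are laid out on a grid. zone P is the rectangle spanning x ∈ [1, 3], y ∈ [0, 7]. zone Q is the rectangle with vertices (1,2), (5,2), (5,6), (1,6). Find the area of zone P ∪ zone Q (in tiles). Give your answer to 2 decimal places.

By inclusion–exclusion:
Individual areas: |zone P| = 14, |zone Q| = 16.
|zone P∩zone Q|: x∈[1,3], y∈[2,6] → 2·4 = 8.
|zone P ∪ zone Q| = 30 − 8 = 22.00.

22.00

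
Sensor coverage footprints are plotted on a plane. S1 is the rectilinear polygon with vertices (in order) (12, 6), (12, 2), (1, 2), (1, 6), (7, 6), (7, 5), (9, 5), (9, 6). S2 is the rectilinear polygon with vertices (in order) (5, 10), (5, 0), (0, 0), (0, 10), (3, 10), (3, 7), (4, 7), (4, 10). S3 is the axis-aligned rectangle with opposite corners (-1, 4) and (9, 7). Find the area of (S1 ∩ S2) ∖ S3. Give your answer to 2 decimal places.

8.00

|S1 ∩ S2| = 16.
|(S1 ∩ S2) ∩ S3| = 8.
|(S1 ∩ S2) ∖ S3| = 16 − 8 = 8.00.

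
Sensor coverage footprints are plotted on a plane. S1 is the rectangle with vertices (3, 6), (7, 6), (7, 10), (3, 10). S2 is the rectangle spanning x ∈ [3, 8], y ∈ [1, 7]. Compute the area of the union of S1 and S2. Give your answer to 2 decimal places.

42.00

By inclusion–exclusion:
Individual areas: |S1| = 16, |S2| = 30.
|S1∩S2|: x∈[3,7], y∈[6,7] → 4·1 = 4.
|S1 ∪ S2| = 46 − 4 = 42.00.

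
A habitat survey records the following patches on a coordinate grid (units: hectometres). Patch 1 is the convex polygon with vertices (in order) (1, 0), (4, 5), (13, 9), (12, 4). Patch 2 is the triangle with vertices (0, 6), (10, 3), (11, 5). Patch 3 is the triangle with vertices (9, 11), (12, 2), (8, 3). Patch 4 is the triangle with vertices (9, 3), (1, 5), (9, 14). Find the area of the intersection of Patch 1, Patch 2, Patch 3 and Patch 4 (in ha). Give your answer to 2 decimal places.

1.48

The intersection is the polygon with vertices (8.072,3.578), (8.281,5.247), (9,5.182), (9,3.3).
By the shoelace formula its area is 1.48.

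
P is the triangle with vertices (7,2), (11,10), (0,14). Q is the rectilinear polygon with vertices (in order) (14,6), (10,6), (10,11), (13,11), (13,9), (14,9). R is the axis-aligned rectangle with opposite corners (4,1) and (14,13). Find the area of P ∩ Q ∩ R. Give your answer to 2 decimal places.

The intersection is the polygon with vertices (10,8), (10,10.364), (11,10).
By the shoelace formula its area is 1.18.

1.18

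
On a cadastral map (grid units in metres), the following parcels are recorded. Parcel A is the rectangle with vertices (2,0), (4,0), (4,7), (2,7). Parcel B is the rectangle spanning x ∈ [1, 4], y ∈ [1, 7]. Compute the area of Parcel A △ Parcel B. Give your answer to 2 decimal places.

8.00

|Parcel A∩Parcel B|: x∈[2,4], y∈[1,7] → 2·6 = 12.
|Parcel A △ Parcel B| = |Parcel A| + |Parcel B| − 2·|Parcel A∩Parcel B| = 14 + 18 − 24 = 8.00.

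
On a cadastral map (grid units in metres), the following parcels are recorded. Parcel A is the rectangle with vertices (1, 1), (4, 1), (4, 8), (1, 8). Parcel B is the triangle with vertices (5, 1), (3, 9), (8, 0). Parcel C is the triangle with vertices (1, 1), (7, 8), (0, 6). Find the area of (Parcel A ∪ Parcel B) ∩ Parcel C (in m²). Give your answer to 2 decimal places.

The region (Parcel A ∪ Parcel B) ∩ Parcel C is the polygon with vertices (1,6.286), (4.027,7.151), (4.91,5.562), (4.097,4.613), (4,5), (4,4.5), (1,1).
By the shoelace formula its area is 13.10.

13.10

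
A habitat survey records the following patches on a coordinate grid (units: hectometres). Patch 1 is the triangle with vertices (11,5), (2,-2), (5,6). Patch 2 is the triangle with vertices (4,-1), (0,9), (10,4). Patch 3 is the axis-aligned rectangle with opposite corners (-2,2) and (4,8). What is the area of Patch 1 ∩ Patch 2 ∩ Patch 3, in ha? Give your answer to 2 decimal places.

The intersection is the polygon with vertices (4,3.333), (4,2), (3.5,2).
By the shoelace formula its area is 0.33.

0.33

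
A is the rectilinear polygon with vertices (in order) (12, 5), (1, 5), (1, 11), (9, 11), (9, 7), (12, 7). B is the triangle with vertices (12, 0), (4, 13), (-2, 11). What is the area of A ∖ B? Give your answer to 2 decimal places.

|A| = 54, |A∩B| = 28.0167.
|A ∖ B| = |A| − |A∩B| = 54 − 28.0167 = 25.98.

25.98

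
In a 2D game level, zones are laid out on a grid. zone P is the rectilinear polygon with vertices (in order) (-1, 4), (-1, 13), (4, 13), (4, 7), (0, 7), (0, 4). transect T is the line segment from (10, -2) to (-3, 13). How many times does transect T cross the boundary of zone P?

The segment meets the boundary at (-1,10.692), (2.2,7).

2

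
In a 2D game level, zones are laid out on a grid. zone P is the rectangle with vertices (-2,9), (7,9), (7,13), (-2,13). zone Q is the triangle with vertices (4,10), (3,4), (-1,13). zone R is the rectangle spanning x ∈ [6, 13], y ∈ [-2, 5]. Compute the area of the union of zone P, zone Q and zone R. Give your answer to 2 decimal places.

92.64

By inclusion–exclusion:
Individual areas: |zone P| = 36, |zone Q| = 16.5, |zone R| = 49.
|zone P∩zone Q| = 8.8611.
|zone P∩zone R| = 0 (no overlap).
|zone Q∩zone R| = 0.
|zone P∩zone Q∩zone R| = 0.
|zone P ∪ zone Q ∪ zone R| = 101.5 − 8.8611 + 0 = 92.64.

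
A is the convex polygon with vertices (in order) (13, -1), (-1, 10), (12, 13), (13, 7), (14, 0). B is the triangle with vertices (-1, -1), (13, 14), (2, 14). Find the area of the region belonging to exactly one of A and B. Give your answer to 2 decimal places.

108.68

|A| = 100.5, |B| = 82.5, |A∩B| = 37.159.
|A △ B| = |A| + |B| − 2·|A∩B| = 100.5 + 82.5 − 74.3181 = 108.68.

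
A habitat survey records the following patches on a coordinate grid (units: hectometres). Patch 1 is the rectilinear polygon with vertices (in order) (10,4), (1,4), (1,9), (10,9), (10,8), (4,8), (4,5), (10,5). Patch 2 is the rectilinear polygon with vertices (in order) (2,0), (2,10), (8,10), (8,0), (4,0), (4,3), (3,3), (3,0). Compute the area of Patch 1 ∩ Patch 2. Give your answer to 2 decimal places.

18.00

The intersection is the polygon with vertices (2,4), (2,9), (8,9), (8,8), (4,8), (4,5), (8,5), (8,4).
By the shoelace formula its area is 18.00.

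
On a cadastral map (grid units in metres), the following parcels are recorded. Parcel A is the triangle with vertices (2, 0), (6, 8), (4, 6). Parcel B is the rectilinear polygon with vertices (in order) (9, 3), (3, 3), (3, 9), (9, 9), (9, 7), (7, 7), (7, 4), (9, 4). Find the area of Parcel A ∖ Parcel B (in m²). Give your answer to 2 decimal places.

|Parcel A| = 4, |Parcel A∩Parcel B| = 3.25.
|Parcel A ∖ Parcel B| = |Parcel A| − |Parcel A∩Parcel B| = 4 − 3.25 = 0.75.

0.75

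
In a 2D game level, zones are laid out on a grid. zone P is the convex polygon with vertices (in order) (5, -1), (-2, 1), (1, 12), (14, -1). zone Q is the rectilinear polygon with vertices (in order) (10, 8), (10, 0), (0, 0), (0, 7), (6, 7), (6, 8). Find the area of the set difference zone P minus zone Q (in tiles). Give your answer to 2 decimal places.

38.32

|zone P| = 100, |zone P∩zone Q| = 61.6786.
|zone P ∖ zone Q| = |zone P| − |zone P∩zone Q| = 100 − 61.6786 = 38.32.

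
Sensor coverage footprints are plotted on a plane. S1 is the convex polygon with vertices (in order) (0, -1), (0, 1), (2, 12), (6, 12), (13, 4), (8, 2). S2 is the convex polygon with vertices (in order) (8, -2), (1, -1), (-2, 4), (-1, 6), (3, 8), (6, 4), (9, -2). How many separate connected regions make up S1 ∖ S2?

2

S1 ∖ S2 splits into 2 disjoint pieces (area 0.6803, area 60.4329).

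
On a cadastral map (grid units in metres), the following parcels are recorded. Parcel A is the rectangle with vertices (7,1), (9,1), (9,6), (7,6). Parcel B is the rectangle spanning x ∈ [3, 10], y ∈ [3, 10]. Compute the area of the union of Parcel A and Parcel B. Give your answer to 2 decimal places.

By inclusion–exclusion:
Individual areas: |Parcel A| = 10, |Parcel B| = 49.
|Parcel A∩Parcel B|: x∈[7,9], y∈[3,6] → 2·3 = 6.
|Parcel A ∪ Parcel B| = 59 − 6 = 53.00.

53.00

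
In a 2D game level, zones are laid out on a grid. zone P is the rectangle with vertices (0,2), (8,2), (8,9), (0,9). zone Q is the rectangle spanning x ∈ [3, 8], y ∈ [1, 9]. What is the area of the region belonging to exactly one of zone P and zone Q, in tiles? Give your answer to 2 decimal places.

26.00

|zone P∩zone Q|: x∈[3,8], y∈[2,9] → 5·7 = 35.
|zone P △ zone Q| = |zone P| + |zone Q| − 2·|zone P∩zone Q| = 56 + 40 − 70 = 26.00.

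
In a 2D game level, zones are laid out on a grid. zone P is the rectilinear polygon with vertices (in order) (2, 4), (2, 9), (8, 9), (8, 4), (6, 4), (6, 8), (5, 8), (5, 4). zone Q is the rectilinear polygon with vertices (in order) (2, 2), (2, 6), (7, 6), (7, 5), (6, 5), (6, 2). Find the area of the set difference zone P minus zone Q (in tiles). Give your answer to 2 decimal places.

19.00

|zone P| = 26, |zone P∩zone Q| = 7.
|zone P ∖ zone Q| = |zone P| − |zone P∩zone Q| = 26 − 7 = 19.00.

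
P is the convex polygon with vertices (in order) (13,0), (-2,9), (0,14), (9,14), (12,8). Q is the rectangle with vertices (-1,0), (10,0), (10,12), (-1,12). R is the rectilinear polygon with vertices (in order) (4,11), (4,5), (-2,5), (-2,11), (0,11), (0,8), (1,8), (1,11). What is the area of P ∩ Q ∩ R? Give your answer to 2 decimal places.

17.50

The intersection is the polygon with vertices (-1,11), (0,11), (0,8), (1,8), (1,11), (4,11), (4,5.4), (-1,8.4).
By the shoelace formula its area is 17.50.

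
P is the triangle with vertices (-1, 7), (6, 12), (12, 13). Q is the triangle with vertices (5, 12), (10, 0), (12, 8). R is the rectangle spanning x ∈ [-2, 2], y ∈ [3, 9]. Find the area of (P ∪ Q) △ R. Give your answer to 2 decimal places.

63.83

|P ∪ Q| = 42.0773.
|(P ∪ Q) ∩ R| = 1.1231.
|(P ∪ Q) △ R| = 42.0773 + 24 − 2.2462 = 63.83.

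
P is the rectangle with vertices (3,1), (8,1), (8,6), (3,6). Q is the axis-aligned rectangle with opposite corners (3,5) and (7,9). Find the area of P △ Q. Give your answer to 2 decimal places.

33.00

|P∩Q|: x∈[3,7], y∈[5,6] → 4·1 = 4.
|P △ Q| = |P| + |Q| − 2·|P∩Q| = 25 + 16 − 8 = 33.00.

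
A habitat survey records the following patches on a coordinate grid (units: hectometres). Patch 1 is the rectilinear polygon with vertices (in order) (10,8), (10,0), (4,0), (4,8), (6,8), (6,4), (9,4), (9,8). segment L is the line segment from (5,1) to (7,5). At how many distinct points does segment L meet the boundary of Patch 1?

1

The segment meets the boundary at (6.5,4).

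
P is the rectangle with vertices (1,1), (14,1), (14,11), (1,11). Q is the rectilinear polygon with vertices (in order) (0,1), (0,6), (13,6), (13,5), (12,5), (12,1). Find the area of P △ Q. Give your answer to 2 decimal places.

79.00

|P| = 130, |Q| = 61, |P∩Q| = 56.
|P △ Q| = |P| + |Q| − 2·|P∩Q| = 130 + 61 − 112 = 79.00.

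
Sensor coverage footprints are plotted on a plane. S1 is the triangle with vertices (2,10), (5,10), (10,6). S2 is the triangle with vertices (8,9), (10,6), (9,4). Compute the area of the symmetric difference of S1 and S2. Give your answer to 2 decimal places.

|S1| = 6, |S2| = 3.5, |S1∩S2| = 0.3889.
|S1 △ S2| = |S1| + |S2| − 2·|S1∩S2| = 6 + 3.5 − 0.7778 = 8.72.

8.72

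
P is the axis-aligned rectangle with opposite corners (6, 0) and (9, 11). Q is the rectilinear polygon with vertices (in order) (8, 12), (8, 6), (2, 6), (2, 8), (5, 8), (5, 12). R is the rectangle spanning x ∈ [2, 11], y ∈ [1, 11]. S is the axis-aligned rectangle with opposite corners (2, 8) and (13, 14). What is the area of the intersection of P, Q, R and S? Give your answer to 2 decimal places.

6.00

The intersection is the polygon with vertices (8,8), (6,8), (6,11), (8,11).
By the shoelace formula its area is 6.00.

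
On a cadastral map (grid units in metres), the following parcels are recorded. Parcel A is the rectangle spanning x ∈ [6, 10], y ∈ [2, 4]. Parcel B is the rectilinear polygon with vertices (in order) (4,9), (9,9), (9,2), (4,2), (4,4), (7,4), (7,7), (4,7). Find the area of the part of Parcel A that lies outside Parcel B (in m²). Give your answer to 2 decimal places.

|Parcel A| = 8, |Parcel A∩Parcel B| = 6.
|Parcel A ∖ Parcel B| = |Parcel A| − |Parcel A∩Parcel B| = 8 − 6 = 2.00.

2.00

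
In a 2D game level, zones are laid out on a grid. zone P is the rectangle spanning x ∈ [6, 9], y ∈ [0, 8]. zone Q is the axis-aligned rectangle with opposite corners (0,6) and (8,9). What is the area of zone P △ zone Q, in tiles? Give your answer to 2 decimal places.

|zone P∩zone Q|: x∈[6,8], y∈[6,8] → 2·2 = 4.
|zone P △ zone Q| = |zone P| + |zone Q| − 2·|zone P∩zone Q| = 24 + 24 − 8 = 40.00.

40.00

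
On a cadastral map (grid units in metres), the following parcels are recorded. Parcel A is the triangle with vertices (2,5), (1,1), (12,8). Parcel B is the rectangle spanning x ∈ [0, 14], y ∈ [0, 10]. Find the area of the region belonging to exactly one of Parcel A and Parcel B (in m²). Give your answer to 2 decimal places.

121.50

|Parcel A| = 18.5, |Parcel B| = 140, |Parcel A∩Parcel B| = 18.5.
|Parcel A △ Parcel B| = |Parcel A| + |Parcel B| − 2·|Parcel A∩Parcel B| = 18.5 + 140 − 37 = 121.50.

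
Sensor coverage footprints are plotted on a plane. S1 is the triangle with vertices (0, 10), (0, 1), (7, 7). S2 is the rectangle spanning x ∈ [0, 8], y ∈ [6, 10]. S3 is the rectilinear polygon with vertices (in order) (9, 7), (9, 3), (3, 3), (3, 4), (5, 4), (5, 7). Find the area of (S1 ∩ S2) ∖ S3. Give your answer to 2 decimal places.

15.50

|S1 ∩ S2| = 16.9167.
|(S1 ∩ S2) ∩ S3| = 1.4167.
|(S1 ∩ S2) ∖ S3| = 16.9167 − 1.4167 = 15.50.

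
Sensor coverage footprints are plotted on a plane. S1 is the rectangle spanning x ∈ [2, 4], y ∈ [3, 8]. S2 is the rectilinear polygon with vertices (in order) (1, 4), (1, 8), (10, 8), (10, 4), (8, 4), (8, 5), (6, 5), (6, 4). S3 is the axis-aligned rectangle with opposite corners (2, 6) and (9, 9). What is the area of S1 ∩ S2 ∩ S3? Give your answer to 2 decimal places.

4.00

The intersection is the polygon with vertices (2,8), (4,8), (4,6), (2,6).
By the shoelace formula its area is 4.00.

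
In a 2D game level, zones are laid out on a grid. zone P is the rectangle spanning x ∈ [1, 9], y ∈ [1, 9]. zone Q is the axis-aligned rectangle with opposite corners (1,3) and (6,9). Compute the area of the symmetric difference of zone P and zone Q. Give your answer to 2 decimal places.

|zone P∩zone Q|: x∈[1,6], y∈[3,9] → 5·6 = 30.
|zone P △ zone Q| = |zone P| + |zone Q| − 2·|zone P∩zone Q| = 64 + 30 − 60 = 34.00.

34.00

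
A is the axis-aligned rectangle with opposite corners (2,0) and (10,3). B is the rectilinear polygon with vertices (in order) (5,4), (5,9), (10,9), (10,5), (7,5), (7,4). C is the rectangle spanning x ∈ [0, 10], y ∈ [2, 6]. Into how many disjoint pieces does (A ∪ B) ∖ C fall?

(A ∪ B) ∖ C splits into 2 disjoint pieces (area 16, area 15).

2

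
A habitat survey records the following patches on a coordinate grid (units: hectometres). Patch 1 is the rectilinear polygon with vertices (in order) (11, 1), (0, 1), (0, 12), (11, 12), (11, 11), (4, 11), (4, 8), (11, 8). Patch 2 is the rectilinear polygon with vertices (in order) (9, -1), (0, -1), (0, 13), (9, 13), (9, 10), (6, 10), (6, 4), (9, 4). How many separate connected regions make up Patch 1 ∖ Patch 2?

2

Patch 1 ∖ Patch 2 splits into 2 disjoint pieces (area 26, area 2).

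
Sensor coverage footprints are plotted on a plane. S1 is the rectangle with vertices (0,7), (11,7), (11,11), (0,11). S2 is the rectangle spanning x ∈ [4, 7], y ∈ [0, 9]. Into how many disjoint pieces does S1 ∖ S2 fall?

1

S1 ∖ S2 is a single connected region.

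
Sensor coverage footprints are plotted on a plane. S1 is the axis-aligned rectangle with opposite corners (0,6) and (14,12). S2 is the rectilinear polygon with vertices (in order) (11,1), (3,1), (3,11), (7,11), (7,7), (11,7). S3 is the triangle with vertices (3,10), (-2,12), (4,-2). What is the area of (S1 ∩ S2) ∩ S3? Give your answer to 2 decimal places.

0.67

The region (S1 ∩ S2) ∩ S3 is the polygon with vertices (3,10), (3.333,6), (3,6).
By the shoelace formula its area is 0.67.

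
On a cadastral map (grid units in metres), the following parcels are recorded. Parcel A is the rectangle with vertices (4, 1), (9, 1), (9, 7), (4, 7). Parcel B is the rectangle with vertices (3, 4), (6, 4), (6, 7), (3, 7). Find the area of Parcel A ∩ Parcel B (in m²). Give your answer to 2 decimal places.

|Parcel A∩Parcel B|: x∈[4,6], y∈[4,7] → 2·3 = 6.

6.00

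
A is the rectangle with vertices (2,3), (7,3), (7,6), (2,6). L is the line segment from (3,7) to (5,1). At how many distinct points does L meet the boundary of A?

The segment meets the boundary at (4.333,3), (3.333,6).

2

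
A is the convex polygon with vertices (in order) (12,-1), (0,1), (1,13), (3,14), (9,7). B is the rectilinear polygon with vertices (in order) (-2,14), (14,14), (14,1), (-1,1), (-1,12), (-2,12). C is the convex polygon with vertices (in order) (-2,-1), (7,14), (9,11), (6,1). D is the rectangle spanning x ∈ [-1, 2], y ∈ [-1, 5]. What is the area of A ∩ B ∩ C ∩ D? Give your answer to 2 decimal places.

The intersection is the polygon with vertices (0,1), (0.129,2.548), (1.6,5), (2,5), (2,1).
By the shoelace formula its area is 5.78.

5.78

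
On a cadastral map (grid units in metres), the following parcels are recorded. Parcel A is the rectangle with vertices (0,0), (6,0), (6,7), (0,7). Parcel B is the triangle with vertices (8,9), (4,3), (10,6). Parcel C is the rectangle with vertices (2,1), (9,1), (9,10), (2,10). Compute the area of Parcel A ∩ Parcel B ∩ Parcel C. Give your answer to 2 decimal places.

The intersection is the polygon with vertices (4,3), (6,6), (6,4).
By the shoelace formula its area is 2.00.

2.00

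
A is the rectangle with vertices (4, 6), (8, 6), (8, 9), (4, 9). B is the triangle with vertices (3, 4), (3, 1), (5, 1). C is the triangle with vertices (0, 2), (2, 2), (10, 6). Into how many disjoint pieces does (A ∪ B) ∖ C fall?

(A ∪ B) ∖ C splits into 3 disjoint pieces (area 12, area 0.1684, area 2.4375).

3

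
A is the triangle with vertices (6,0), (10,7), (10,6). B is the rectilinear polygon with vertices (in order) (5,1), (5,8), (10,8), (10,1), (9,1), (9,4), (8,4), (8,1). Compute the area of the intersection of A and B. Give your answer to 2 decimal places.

1.69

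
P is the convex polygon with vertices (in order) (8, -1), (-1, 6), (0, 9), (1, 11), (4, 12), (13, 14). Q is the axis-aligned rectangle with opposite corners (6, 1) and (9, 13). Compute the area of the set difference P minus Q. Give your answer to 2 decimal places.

|P| = 114, |P∩Q| = 35.1389.
|P ∖ Q| = |P| − |P∩Q| = 114 − 35.1389 = 78.86.

78.86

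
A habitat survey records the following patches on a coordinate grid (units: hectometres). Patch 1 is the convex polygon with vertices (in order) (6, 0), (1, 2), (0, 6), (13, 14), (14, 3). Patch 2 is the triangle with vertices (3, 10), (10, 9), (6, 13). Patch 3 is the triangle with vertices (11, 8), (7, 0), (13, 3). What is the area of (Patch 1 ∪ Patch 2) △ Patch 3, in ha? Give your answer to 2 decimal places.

|Patch 1 ∪ Patch 2| = 126.0197.
|(Patch 1 ∪ Patch 2) ∩ Patch 3| = 17.4808.
|(Patch 1 ∪ Patch 2) △ Patch 3| = 126.0197 + 18 − 34.9615 = 109.06.

109.06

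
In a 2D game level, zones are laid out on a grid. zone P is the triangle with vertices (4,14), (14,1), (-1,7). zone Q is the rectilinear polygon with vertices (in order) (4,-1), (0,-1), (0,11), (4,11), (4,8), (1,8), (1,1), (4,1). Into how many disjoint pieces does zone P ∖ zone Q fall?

zone P ∖ zone Q splits into 2 disjoint pieces (area 55.4143, area 0.9).

2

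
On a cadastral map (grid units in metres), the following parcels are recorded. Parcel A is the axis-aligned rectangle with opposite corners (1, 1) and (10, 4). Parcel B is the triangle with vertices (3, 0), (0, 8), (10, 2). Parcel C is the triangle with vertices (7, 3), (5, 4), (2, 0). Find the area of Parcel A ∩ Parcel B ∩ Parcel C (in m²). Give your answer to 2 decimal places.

The intersection is the polygon with vertices (2.75,1), (5,4), (7,3), (3.667,1).
By the shoelace formula its area is 5.04.

5.04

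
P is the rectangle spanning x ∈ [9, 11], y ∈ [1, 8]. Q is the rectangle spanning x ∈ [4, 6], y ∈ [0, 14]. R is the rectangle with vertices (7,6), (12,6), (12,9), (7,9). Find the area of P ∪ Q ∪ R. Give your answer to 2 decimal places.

53.00

By inclusion–exclusion:
Individual areas: |P| = 14, |Q| = 28, |R| = 15.
|P∩Q| = 0 (no overlap).
|P∩R|: x∈[9,11], y∈[6,8] → 2·2 = 4.
|Q∩R| = 0 (no overlap).
|P∩Q∩R| = 0.
|P ∪ Q ∪ R| = 57 − 4 + 0 = 53.00.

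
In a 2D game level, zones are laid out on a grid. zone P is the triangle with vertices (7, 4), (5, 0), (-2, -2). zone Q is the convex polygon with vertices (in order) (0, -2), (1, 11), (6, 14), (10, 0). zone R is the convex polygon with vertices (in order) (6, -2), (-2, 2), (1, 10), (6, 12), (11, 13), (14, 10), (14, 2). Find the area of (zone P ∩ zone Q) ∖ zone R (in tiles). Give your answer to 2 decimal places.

|zone P ∩ zone Q| = 11.1789.
|(zone P ∩ zone Q) ∩ zone R| = 8.6753.
|(zone P ∩ zone Q) ∖ zone R| = 11.1789 − 8.6753 = 2.50.

2.50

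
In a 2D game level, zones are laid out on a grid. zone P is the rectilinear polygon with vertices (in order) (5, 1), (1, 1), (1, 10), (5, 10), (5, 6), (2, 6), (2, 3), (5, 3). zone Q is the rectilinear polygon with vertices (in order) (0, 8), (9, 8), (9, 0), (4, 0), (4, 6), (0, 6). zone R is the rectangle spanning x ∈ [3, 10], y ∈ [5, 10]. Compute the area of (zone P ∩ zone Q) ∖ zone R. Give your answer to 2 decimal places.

|zone P ∩ zone Q| = 10.
|(zone P ∩ zone Q) ∩ zone R| = 4.
|(zone P ∩ zone Q) ∖ zone R| = 10 − 4 = 6.00.

6.00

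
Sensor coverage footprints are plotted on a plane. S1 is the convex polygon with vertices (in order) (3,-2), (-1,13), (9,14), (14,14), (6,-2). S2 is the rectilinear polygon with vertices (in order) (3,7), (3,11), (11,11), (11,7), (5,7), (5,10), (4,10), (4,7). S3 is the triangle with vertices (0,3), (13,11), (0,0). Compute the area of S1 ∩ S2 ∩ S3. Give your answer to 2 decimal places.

3.08

The intersection is the polygon with vertices (6.5,7), (11,9.769), (11,9.308), (8.273,7).
By the shoelace formula its area is 3.08.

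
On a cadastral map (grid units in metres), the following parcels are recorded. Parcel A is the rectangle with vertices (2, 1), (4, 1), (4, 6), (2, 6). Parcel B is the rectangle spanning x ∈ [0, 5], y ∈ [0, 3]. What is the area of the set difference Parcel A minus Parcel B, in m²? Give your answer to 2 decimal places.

6.00

|Parcel A∩Parcel B|: x∈[2,4], y∈[1,3] → 2·2 = 4.
|Parcel A| = 10.
|Parcel A ∖ Parcel B| = |Parcel A| − |Parcel A∩Parcel B| = 10 − 4 = 6.00.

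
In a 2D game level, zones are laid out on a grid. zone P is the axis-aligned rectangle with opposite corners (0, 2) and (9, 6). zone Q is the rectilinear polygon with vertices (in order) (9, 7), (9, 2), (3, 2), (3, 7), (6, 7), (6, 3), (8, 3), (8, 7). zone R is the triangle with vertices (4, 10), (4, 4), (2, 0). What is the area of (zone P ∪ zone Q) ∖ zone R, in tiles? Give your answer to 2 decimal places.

|zone P ∪ zone Q| = 40.
|(zone P ∪ zone Q) ∩ zone R| = 4.5.
|(zone P ∪ zone Q) ∖ zone R| = 40 − 4.5 = 35.50.

35.50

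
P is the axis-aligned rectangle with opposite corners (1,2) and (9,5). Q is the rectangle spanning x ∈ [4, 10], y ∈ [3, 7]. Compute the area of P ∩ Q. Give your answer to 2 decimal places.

|P∩Q|: x∈[4,9], y∈[3,5] → 5·2 = 10.

10.00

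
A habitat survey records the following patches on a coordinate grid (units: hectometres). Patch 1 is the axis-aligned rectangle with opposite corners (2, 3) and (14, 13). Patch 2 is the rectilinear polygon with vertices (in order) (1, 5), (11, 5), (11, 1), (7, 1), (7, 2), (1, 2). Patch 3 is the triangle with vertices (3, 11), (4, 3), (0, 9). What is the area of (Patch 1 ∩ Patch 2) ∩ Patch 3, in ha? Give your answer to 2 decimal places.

1.08

The region (Patch 1 ∩ Patch 2) ∩ Patch 3 is the polygon with vertices (3.75,5), (4,3), (2.667,5).
By the shoelace formula its area is 1.08.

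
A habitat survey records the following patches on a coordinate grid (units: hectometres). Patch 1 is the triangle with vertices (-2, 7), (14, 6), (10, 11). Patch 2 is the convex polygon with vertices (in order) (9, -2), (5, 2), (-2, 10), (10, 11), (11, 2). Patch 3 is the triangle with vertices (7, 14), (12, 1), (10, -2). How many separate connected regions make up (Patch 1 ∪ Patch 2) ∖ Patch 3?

2

(Patch 1 ∪ Patch 2) ∖ Patch 3 splits into 2 disjoint pieces (area 70.7896, area 14.3309).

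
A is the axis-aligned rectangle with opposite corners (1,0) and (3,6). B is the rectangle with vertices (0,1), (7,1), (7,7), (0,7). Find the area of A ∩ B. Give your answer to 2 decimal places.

10.00

|A∩B|: x∈[1,3], y∈[1,6] → 2·5 = 10.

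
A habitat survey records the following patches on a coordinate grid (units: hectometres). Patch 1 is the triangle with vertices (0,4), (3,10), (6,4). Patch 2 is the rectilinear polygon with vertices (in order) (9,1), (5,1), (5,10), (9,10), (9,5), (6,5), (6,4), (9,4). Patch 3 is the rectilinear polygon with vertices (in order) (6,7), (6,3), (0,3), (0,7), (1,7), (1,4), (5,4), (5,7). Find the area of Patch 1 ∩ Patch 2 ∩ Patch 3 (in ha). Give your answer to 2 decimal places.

The intersection is the polygon with vertices (5,4), (5,6), (6,4).
By the shoelace formula its area is 1.00.

1.00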